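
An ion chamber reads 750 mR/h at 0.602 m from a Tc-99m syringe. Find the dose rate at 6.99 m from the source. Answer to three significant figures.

Applying the 1/r² law, the rate at 6.99 m is
750 × (0.602/6.99)² = 750 × 0.007417 = 5.563 mR/h.

5.56 mR/h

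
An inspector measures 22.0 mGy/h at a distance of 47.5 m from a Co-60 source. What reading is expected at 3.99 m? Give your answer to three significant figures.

3120 mGy/h

Using I₁d₁² = I₂d₂², the rate at 3.99 m is
22.0 × (47.5/3.99)² = 22.0 × 141.7 = 3117 mGy/h.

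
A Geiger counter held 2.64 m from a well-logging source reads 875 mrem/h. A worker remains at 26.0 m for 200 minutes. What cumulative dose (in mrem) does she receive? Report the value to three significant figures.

30.1 mrem

Since intensity falls as 1/r², rate at 26.0 m:
(2.64/26.0)² = 0.01031, so 875 × 0.01031 = 9.021 mrem/h.
Dose = rate × time = 9.021 mrem/h × 3.333 h = 30.07 mrem.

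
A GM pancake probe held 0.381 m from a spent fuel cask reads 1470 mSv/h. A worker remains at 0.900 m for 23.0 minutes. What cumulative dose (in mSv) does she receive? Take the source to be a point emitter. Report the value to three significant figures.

Since intensity falls as 1/r², rate at 0.900 m:
(0.381/0.900)² = 0.1792, so 1470 × 0.1792 = 263.4 mSv/h.
Dose = rate × time = 263.4 mSv/h × 0.3833 h = 101.0 mSv.

101 mSv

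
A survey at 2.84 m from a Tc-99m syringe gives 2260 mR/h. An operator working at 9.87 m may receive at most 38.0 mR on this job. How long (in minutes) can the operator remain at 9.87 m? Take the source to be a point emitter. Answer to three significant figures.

12.2 min

By the inverse-square law, rate at 9.87 m:
2260 × (2.84/9.87)² = 2260 × 0.08279 = 187.1 mR/h.
Stay time = 38.0 mR ÷ 187.1 mR/h = 0.2031 h = 12.19 min.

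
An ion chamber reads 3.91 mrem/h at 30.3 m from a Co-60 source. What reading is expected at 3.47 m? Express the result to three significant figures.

Using I₁d₁² = I₂d₂², the rate at 3.47 m is
(30.3/3.47)² = 76.25, so 3.91 × 76.25 = 298.1 mrem/h.

298 mrem/h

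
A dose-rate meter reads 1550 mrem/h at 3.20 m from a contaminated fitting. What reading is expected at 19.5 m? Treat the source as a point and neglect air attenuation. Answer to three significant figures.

Since intensity falls as 1/r², the rate at 19.5 m is
(3.20/19.5)² = 0.02693, so 1550 × 0.02693 = 41.74 mrem/h.

41.7 mrem/h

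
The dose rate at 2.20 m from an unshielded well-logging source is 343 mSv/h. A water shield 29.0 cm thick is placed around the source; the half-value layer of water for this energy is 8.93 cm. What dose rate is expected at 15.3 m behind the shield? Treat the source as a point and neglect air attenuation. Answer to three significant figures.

Distance alone: (2.20/15.3)² = 0.02068, so 343 × 0.02068 = 7.093 mSv/h.
Shield: 29.0/8.93 = 3.247 half-value layers → attenuation 2^(−3.247) = 0.1053.
Combined: 7.093 × 0.1053 = 0.7469 mSv/h.

0.747 mSv/h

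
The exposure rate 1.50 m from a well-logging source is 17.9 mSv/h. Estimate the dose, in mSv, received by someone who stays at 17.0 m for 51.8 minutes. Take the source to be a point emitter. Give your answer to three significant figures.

0.120 mSv

Applying the 1/r² law, rate at 17.0 m:
17.9 × (1.50/17.0)² = 17.9 × 0.007785 = 0.1394 mSv/h.
Dose = rate × time = 0.1394 mSv/h × 0.8633 h = 0.1203 mSv.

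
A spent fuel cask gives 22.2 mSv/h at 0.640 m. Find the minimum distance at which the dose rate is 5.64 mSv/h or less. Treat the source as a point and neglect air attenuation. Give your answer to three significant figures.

Using I₁d₁² = I₂d₂², d₂ = d₁·√(I₁/I₂).
I₁/I₂ = 22.2/5.64 = 3.936, so d₂ = 0.640 × √3.936 = 1.270 m.

1.27 m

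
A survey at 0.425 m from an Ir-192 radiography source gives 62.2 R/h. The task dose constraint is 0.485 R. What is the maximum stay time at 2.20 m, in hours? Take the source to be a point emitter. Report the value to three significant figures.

Using I₁d₁² = I₂d₂², rate at 2.20 m:
62.2 × (0.425/2.20)² = 62.2 × 0.03732 = 2.321 R/h.
Stay time = 0.485 R ÷ 2.321 R/h = 0.2090 h.

0.209 h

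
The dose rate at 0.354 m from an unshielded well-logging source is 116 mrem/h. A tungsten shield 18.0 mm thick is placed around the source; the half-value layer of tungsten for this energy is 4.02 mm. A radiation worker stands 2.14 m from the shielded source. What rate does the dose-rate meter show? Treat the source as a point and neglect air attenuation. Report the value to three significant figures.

0.142 mrem/h

Distance alone: (0.354/2.14)² = 0.02736, so 116 × 0.02736 = 3.174 mrem/h.
Shield: 18.0/4.02 = 4.478 half-value layers → attenuation 2^(−4.478) = 0.04487.
Combined: 3.174 × 0.04487 = 0.1424 mrem/h.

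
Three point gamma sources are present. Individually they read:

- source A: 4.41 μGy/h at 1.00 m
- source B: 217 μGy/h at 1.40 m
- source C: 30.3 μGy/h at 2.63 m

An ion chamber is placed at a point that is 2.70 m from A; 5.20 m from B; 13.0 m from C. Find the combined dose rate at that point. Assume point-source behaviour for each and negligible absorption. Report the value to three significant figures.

17.6 μGy/h

By superposition, sum each source's inverse-square contribution:
A: 4.41 × (1.00/2.70)² = 0.6049 μGy/h
B: 217 × (1.40/5.20)² = 15.73 μGy/h
C: 30.3 × (2.63/13.0)² = 1.240 μGy/h
Total = 0.6049 + 15.73 + 1.240 = 17.57 μGy/h.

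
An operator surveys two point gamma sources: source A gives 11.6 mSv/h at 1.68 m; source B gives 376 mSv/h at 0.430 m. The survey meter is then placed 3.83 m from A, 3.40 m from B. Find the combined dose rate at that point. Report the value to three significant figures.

8.25 mSv/h

By superposition, sum each source's inverse-square contribution:
A: 11.6 × (1.68/3.83)² = 2.232 mSv/h
B: 376 × (0.430/3.40)² = 6.014 mSv/h
Total = 2.232 + 6.014 = 8.246 mSv/h.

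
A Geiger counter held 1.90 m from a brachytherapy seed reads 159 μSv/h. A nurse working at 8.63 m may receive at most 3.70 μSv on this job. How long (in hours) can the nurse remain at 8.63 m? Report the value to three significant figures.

Applying the 1/r² law, rate at 8.63 m:
(1.90/8.63)² = 0.04847, so 159 × 0.04847 = 7.707 μSv/h.
Stay time = 3.70 μSv ÷ 7.707 μSv/h = 0.4801 h.

0.480 h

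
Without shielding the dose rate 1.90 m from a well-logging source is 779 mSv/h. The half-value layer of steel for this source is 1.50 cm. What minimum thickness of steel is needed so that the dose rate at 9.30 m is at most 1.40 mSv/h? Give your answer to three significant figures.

At 9.30 m, distance alone gives 779 × (1.90/9.30)² = 779 × 0.04174 = 32.52 mSv/h.
Further attenuation needed: 32.52/1.40 = 23.23.
n = log₂(23.23) = 4.538 half-value layers.
Thickness = 4.538 × 1.50 cm = 6.807 cm.

6.81 cm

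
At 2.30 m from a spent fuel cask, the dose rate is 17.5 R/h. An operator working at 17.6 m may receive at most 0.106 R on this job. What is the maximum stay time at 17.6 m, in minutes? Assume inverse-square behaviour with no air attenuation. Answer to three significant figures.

Since intensity falls as 1/r², rate at 17.6 m:
17.5 × (2.30/17.6)² = 17.5 × 0.01708 = 0.2989 R/h.
Stay time = 0.106 R ÷ 0.2989 R/h = 0.3546 h = 21.28 min.

21.3 min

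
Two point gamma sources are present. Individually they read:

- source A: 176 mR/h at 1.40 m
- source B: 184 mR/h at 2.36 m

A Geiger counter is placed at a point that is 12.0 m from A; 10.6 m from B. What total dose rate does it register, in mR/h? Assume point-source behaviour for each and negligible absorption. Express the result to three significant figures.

By superposition, sum each source's inverse-square contribution:
A: 176 × (1.40/12.0)² = 2.396 mR/h
B: 184 × (2.36/10.6)² = 9.121 mR/h
Total = 2.396 + 9.121 = 11.52 mR/h.

11.5 mR/h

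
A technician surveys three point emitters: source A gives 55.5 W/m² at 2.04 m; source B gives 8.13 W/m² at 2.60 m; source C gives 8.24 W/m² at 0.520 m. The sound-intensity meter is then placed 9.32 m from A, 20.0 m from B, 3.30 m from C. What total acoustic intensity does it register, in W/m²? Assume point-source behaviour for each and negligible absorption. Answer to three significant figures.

3.00 W/m²

By superposition, sum each source's inverse-square contribution:
A: 55.5 × (2.04/9.32)² = 2.659 W/m²
B: 8.13 × (2.60/20.0)² = 0.1374 W/m²
C: 8.24 × (0.520/3.30)² = 0.2046 W/m²
Total = 2.659 + 0.1374 + 0.2046 = 3.001 W/m².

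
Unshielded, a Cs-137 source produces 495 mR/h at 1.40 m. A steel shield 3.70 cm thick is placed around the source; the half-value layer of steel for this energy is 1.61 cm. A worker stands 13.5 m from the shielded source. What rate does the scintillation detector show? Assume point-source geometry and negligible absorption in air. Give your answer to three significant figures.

1.08 mR/h

Distance alone: (1.40/13.5)² = 0.01075, so 495 × 0.01075 = 5.321 mR/h.
Shield: 3.70/1.61 = 2.298 half-value layers → attenuation 2^(−2.298) = 0.2033.
Combined: 5.321 × 0.2033 = 1.082 mR/h.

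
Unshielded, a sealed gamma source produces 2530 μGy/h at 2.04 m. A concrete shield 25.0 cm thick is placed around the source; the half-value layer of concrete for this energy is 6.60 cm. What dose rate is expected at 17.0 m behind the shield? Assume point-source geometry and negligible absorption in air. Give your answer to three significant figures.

Distance alone: (2.04/17.0)² = 0.01440, so 2530 × 0.01440 = 36.43 μGy/h.
Shield: 25.0/6.60 = 3.788 half-value layers → attenuation 2^(−3.788) = 0.07239.
Combined: 36.43 × 0.07239 = 2.637 μGy/h.

2.64 μGy/h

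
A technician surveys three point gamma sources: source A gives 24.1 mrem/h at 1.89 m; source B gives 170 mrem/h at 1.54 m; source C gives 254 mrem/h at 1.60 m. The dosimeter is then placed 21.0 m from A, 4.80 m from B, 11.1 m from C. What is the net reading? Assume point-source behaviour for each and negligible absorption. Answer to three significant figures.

23.0 mrem/h

By superposition, sum each source's inverse-square contribution:
A: 24.1 × (1.89/21.0)² = 0.1952 mrem/h
B: 170 × (1.54/4.80)² = 17.50 mrem/h
C: 254 × (1.60/11.1)² = 5.277 mrem/h
Total = 0.1952 + 17.50 + 5.277 = 22.97 mrem/h.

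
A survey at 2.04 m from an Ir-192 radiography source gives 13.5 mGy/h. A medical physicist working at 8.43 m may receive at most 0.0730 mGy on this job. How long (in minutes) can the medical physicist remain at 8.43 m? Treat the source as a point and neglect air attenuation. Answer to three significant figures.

Since intensity falls as 1/r², rate at 8.43 m:
(2.04/8.43)² = 0.05856, so 13.5 × 0.05856 = 0.7906 mGy/h.
Stay time = 0.0730 mGy ÷ 0.7906 mGy/h = 0.09233 h = 5.540 min.

5.54 min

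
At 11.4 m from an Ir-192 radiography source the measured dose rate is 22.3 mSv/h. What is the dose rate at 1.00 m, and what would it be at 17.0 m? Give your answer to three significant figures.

2900 mSv/h; 10.0 mSv/h

Using I₁d₁² = I₂d₂²,
At 1.00 m: 22.3 × (11.4/1.00)² = 22.3 × 130.0 = 2899 mSv/h
At 17.0 m: (1.00/17.0)² = 0.003460, so 2899 × 0.003460 = 10.03 mSv/h.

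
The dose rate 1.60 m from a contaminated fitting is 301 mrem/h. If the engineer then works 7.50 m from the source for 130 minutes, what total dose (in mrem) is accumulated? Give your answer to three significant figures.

29.7 mrem

By the inverse-square law, rate at 7.50 m:
301 × (1.60/7.50)² = 301 × 0.04551 = 13.70 mrem/h.
Dose = rate × time = 13.70 mrem/h × 2.167 h = 29.69 mrem.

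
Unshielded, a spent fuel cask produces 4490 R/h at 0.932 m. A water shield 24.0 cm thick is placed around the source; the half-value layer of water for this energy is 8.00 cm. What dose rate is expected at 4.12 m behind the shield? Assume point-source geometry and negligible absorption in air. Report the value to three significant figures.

28.7 R/h

Distance alone: (0.932/4.12)² = 0.05117, so 4490 × 0.05117 = 229.8 R/h.
Shield: 24.0/8.00 = 3.000 half-value layers → attenuation 2^(−3.000) = 0.1250.
Combined: 229.8 × 0.1250 = 28.73 R/h.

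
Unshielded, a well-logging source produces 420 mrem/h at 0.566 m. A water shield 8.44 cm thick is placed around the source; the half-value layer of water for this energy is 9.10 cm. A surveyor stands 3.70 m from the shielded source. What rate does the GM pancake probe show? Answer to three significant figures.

Distance alone: (0.566/3.70)² = 0.02340, so 420 × 0.02340 = 9.828 mrem/h.
Shield: 8.44/9.10 = 0.9275 half-value layers → attenuation 2^(−0.9275) = 0.5258.
Combined: 9.828 × 0.5258 = 5.168 mrem/h.

5.17 mrem/h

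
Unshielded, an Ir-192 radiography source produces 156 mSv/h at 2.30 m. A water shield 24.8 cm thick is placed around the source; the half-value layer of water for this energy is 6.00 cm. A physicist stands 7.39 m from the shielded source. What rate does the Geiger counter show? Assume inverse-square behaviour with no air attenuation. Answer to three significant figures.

Distance alone: (2.30/7.39)² = 0.09686, so 156 × 0.09686 = 15.11 mSv/h.
Shield: 24.8/6.00 = 4.133 half-value layers → attenuation 2^(−4.133) = 0.05700.
Combined: 15.11 × 0.05700 = 0.8613 mSv/h.

0.861 mSv/h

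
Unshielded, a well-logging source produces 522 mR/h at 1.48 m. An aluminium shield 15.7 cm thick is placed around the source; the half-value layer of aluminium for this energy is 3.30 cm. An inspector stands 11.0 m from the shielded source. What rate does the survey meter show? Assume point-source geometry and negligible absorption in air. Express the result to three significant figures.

Distance alone: 522 × (1.48/11.0)² = 522 × 0.01810 = 9.448 mR/h.
Shield: 15.7/3.30 = 4.758 half-value layers → attenuation 2^(−4.758) = 0.03696.
Combined: 9.448 × 0.03696 = 0.3492 mR/h.

0.349 mR/h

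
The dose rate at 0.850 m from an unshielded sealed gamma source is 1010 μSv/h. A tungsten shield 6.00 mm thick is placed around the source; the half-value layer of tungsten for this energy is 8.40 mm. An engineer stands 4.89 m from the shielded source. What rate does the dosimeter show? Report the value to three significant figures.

Distance alone: (0.850/4.89)² = 0.03021, so 1010 × 0.03021 = 30.51 μSv/h.
Shield: 6.00/8.40 = 0.7143 half-value layers → attenuation 2^(−0.7143) = 0.6095.
Combined: 30.51 × 0.6095 = 18.60 μSv/h.

18.6 μSv/h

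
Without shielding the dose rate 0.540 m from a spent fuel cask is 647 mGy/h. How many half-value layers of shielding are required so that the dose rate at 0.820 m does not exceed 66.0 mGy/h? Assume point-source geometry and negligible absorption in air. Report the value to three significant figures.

At 0.820 m, distance alone gives (0.540/0.820)² = 0.4337, so 647 × 0.4337 = 280.6 mGy/h.
Further attenuation needed: 280.6/66.0 = 4.252.
n = log₂(4.252) = 2.088 half-value layers.

2.09 half-value layers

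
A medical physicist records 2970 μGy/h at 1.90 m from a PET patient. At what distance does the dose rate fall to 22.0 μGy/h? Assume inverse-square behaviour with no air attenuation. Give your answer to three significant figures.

Using I₁d₁² = I₂d₂², d₂ = d₁·√(I₁/I₂).
I₁/I₂ = 2970/22.0 = 135.0, so d₂ = 1.90 × √135.0 = 22.08 m.

22.1 m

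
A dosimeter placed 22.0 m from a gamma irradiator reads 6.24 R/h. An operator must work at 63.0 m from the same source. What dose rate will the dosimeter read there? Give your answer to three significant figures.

Intensity scales as (d₁/d₂)², so scaling from 22.0 m to 63.0 m:
6.24 × (22.0/63.0)² = 6.24 × 0.1219 = 0.7607 R/h.

0.761 R/h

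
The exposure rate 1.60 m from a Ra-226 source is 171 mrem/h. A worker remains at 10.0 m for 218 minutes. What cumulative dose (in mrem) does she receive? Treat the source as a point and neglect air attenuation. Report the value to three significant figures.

15.9 mrem

Intensity scales as (d₁/d₂)², so rate at 10.0 m:
171 × (1.60/10.0)² = 171 × 0.02560 = 4.378 mrem/h.
Dose = rate × time = 4.378 mrem/h × 3.633 h = 15.91 mrem.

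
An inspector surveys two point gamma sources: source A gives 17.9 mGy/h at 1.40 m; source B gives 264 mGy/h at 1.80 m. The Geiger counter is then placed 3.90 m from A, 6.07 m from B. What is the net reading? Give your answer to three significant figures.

25.5 mGy/h

By superposition, sum each source's inverse-square contribution:
A: 17.9 × (1.40/3.90)² = 2.307 mGy/h
B: 264 × (1.80/6.07)² = 23.22 mGy/h
Total = 2.307 + 23.22 = 25.53 mGy/h.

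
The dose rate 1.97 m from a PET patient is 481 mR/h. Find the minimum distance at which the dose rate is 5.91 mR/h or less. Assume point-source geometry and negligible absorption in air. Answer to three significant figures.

17.8 m

Using I₁d₁² = I₂d₂², d₂ = d₁·√(I₁/I₂).
I₁/I₂ = 481/5.91 = 81.39, so d₂ = 1.97 × √81.39 = 17.77 m.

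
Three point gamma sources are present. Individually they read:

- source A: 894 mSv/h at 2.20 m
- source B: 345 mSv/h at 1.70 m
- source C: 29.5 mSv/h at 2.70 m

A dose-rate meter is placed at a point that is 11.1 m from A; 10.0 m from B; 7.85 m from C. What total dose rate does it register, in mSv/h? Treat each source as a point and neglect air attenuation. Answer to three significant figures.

By superposition, sum each source's inverse-square contribution:
A: 894 × (2.20/11.1)² = 35.12 mSv/h
B: 345 × (1.70/10.0)² = 9.970 mSv/h
C: 29.5 × (2.70/7.85)² = 3.490 mSv/h
Total = 35.12 + 9.970 + 3.490 = 48.58 mSv/h.

48.6 mSv/h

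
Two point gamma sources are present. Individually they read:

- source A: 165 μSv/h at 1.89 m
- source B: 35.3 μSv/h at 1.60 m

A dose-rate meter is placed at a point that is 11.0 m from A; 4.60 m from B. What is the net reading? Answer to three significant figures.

Each source contributes Iᵢ·(dᵢ/rᵢ)²; contributions add.
A: 165 × (1.89/11.0)² = 4.871 μSv/h
B: 35.3 × (1.60/4.60)² = 4.271 μSv/h
Total = 4.871 + 4.271 = 9.142 μSv/h.

9.14 μSv/h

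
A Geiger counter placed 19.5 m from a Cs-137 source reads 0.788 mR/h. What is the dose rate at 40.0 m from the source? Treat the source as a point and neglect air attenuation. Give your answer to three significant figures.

0.187 mR/h

Using I₁d₁² = I₂d₂², scaling from 19.5 m to 40.0 m:
(19.5/40.0)² = 0.2377, so 0.788 × 0.2377 = 0.1873 mR/h.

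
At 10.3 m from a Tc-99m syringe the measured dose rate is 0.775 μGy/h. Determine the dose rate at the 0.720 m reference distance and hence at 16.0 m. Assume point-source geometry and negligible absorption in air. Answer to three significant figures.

159 μGy/h; 0.321 μGy/h

Applying the 1/r² law,
At 0.720 m: (10.3/0.720)² = 204.6, so 0.775 × 204.6 = 158.6 μGy/h
At 16.0 m: 158.6 × (0.720/16.0)² = 158.6 × 0.002025 = 0.3212 μGy/h.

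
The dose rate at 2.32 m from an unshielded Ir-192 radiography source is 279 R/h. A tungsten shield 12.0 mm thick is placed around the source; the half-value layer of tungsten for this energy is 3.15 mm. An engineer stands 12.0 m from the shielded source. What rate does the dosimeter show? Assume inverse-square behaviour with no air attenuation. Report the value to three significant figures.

0.744 R/h

Distance alone: (2.32/12.0)² = 0.03738, so 279 × 0.03738 = 10.43 R/h.
Shield: 12.0/3.15 = 3.810 half-value layers → attenuation 2^(−3.810) = 0.07130.
Combined: 10.43 × 0.07130 = 0.7437 R/h.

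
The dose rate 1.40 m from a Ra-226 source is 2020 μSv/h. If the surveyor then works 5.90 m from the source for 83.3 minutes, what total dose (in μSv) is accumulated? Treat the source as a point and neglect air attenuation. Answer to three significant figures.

By the inverse-square law, rate at 5.90 m:
(1.40/5.90)² = 0.05631, so 2020 × 0.05631 = 113.7 μSv/h.
Dose = rate × time = 113.7 μSv/h × 1.388 h = 157.8 μSv.

158 μSv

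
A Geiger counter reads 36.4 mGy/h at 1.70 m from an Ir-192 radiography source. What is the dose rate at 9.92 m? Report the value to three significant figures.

Since intensity falls as 1/r², the rate at 9.92 m is
36.4 × (1.70/9.92)² = 36.4 × 0.02937 = 1.069 mGy/h.

1.07 mGy/h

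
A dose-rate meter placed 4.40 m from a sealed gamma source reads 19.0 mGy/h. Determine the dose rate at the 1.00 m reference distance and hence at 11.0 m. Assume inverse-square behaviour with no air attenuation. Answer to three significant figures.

Using I₁d₁² = I₂d₂²,
At 1.00 m: 19.0 × (4.40/1.00)² = 19.0 × 19.36 = 367.8 mGy/h
At 11.0 m: (1.00/11.0)² = 0.008264, so 367.8 × 0.008264 = 3.039 mGy/h.

368 mGy/h; 3.04 mGy/h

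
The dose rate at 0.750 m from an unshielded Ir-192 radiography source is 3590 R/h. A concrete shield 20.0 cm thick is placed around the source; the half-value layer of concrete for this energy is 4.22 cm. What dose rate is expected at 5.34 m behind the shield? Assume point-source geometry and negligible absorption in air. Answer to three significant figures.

2.65 R/h

Distance alone: 3590 × (0.750/5.34)² = 3590 × 0.01973 = 70.83 R/h.
Shield: 20.0/4.22 = 4.739 half-value layers → attenuation 2^(−4.739) = 0.03745.
Combined: 70.83 × 0.03745 = 2.653 R/h.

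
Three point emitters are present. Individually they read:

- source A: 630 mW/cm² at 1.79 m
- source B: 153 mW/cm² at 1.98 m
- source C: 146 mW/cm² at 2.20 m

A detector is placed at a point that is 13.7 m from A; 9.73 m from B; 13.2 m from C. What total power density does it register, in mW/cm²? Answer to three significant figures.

By superposition, sum each source's inverse-square contribution:
A: 630 × (1.79/13.7)² = 10.75 mW/cm²
B: 153 × (1.98/9.73)² = 6.336 mW/cm²
C: 146 × (2.20/13.2)² = 4.056 mW/cm²
Total = 10.75 + 6.336 + 4.056 = 21.14 mW/cm².

21.1 mW/cm²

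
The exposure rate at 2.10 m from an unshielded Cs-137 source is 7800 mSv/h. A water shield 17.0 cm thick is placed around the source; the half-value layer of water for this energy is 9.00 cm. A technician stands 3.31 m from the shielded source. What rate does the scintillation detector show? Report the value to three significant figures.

848 mSv/h

Distance alone: (2.10/3.31)² = 0.4025, so 7800 × 0.4025 = 3140 mSv/h.
Shield: 17.0/9.00 = 1.889 half-value layers → attenuation 2^(−1.889) = 0.2700.
Combined: 3140 × 0.2700 = 847.8 mSv/h.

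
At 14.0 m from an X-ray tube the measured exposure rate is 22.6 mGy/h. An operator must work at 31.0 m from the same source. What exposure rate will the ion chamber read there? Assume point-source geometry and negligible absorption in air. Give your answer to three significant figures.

4.61 mGy/h

Applying the 1/r² law, scaling from 14.0 m to 31.0 m:
(14.0/31.0)² = 0.2040, so 22.6 × 0.2040 = 4.610 mGy/h.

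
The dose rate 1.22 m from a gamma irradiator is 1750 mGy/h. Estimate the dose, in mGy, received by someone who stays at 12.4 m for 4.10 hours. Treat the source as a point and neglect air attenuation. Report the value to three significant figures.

By the inverse-square law, rate at 12.4 m:
1750 × (1.22/12.4)² = 1750 × 0.009680 = 16.94 mGy/h.
Dose = rate × time = 16.94 mGy/h × 4.100 h = 69.45 mGy.

69.5 mGy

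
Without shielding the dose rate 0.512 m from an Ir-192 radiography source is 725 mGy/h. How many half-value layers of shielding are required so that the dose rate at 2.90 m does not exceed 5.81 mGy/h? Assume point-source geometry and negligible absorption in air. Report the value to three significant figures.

1.96 half-value layers

At 2.90 m, distance alone gives 725 × (0.512/2.90)² = 725 × 0.03117 = 22.60 mGy/h.
Further attenuation needed: 22.60/5.81 = 3.890.
n = log₂(3.890) = 1.960 half-value layers.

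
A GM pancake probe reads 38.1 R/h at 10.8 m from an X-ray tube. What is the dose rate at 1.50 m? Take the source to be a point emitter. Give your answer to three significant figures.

Since intensity falls as 1/r², the rate at 1.50 m is
38.1 × (10.8/1.50)² = 38.1 × 51.84 = 1975 R/h.

1980 R/h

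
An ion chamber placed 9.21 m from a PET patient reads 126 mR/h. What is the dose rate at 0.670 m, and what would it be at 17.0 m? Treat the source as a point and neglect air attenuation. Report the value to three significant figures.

23800 mR/h; 37.0 mR/h

By the inverse-square law,
At 0.670 m: 126 × (9.21/0.670)² = 126 × 189.0 = 23810 mR/h
At 17.0 m: 23810 × (0.670/17.0)² = 23810 × 0.001553 = 36.98 mR/h.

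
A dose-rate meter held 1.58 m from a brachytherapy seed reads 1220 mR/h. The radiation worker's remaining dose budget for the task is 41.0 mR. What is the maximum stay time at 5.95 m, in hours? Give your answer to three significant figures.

Applying the 1/r² law, rate at 5.95 m:
1220 × (1.58/5.95)² = 1220 × 0.07051 = 86.02 mR/h.
Stay time = 41.0 mR ÷ 86.02 mR/h = 0.4766 h.

0.477 h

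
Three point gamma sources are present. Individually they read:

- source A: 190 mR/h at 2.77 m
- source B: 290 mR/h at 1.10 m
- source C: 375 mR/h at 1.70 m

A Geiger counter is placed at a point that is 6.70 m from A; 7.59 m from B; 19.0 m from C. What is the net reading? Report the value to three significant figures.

By superposition, sum each source's inverse-square contribution:
A: 190 × (2.77/6.70)² = 32.48 mR/h
B: 290 × (1.10/7.59)² = 6.091 mR/h
C: 375 × (1.70/19.0)² = 3.002 mR/h
Total = 32.48 + 6.091 + 3.002 = 41.57 mR/h.

41.6 mR/h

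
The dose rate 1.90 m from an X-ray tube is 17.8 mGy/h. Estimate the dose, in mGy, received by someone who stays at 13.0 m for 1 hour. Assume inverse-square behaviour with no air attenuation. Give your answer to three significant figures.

Using I₁d₁² = I₂d₂², rate at 13.0 m:
(1.90/13.0)² = 0.02136, so 17.8 × 0.02136 = 0.3802 mGy/h.
Dose = rate × time = 0.3802 mGy/h × 1.000 h = 0.3802 mGy.

0.380 mGy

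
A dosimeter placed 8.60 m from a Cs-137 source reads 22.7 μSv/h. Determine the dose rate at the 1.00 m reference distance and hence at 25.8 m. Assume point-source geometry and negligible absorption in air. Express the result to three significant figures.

Applying the 1/r² law,
At 1.00 m: 22.7 × (8.60/1.00)² = 22.7 × 73.96 = 1679 μSv/h
At 25.8 m: 1679 × (1.00/25.8)² = 1679 × 0.001502 = 2.522 μSv/h.

1680 μSv/h; 2.52 μSv/h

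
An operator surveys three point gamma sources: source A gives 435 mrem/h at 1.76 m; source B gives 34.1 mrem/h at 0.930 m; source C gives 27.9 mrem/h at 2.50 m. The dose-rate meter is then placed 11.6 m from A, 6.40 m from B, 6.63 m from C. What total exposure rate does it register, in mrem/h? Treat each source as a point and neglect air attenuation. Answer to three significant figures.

14.7 mrem/h

By superposition, sum each source's inverse-square contribution:
A: 435 × (1.76/11.6)² = 10.01 mrem/h
B: 34.1 × (0.930/6.40)² = 0.7200 mrem/h
C: 27.9 × (2.50/6.63)² = 3.967 mrem/h
Total = 10.01 + 0.7200 + 3.967 = 14.70 mrem/h.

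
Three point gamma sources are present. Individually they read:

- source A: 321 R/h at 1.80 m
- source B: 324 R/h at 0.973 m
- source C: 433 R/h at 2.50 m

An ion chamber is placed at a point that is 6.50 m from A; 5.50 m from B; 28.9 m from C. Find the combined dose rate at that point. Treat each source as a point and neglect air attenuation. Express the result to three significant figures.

By superposition, sum each source's inverse-square contribution:
A: 321 × (1.80/6.50)² = 24.62 R/h
B: 324 × (0.973/5.50)² = 10.14 R/h
C: 433 × (2.50/28.9)² = 3.240 R/h
Total = 24.62 + 10.14 + 3.240 = 38.00 R/h.

38.0 R/h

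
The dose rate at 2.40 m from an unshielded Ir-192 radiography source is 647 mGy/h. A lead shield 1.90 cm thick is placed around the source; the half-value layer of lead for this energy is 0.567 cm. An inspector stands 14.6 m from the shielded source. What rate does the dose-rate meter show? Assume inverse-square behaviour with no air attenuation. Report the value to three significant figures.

1.71 mGy/h

Distance alone: (2.40/14.6)² = 0.02702, so 647 × 0.02702 = 17.48 mGy/h.
Shield: 1.90/0.567 = 3.351 half-value layers → attenuation 2^(−3.351) = 0.09801.
Combined: 17.48 × 0.09801 = 1.713 mGy/h.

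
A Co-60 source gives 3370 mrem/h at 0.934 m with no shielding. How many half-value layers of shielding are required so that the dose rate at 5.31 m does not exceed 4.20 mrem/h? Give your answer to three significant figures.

4.63 half-value layers

At 5.31 m, distance alone gives (0.934/5.31)² = 0.03094, so 3370 × 0.03094 = 104.3 mrem/h.
Further attenuation needed: 104.3/4.20 = 24.83.
n = log₂(24.83) = 4.634 half-value layers.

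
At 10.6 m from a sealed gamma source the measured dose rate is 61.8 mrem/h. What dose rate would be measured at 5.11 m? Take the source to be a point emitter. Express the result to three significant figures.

266 mrem/h

Intensity scales as (d₁/d₂)², so scaling from 10.6 m to 5.11 m:
61.8 × (10.6/5.11)² = 61.8 × 4.303 = 265.9 mrem/h.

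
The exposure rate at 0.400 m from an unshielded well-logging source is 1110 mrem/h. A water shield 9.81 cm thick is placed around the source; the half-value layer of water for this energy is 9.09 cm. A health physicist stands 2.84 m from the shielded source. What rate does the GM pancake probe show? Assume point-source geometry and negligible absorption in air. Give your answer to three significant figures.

Distance alone: (0.400/2.84)² = 0.01984, so 1110 × 0.01984 = 22.02 mrem/h.
Shield: 9.81/9.09 = 1.079 half-value layers → attenuation 2^(−1.079) = 0.4734.
Combined: 22.02 × 0.4734 = 10.42 mrem/h.

10.4 mrem/h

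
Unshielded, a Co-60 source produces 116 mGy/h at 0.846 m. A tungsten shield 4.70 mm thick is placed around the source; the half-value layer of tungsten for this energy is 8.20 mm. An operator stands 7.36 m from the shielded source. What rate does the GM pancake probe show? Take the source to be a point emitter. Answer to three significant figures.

1.03 mGy/h

Distance alone: (0.846/7.36)² = 0.01321, so 116 × 0.01321 = 1.532 mGy/h.
Shield: 4.70/8.20 = 0.5732 half-value layers → attenuation 2^(−0.5732) = 0.6721.
Combined: 1.532 × 0.6721 = 1.030 mGy/h.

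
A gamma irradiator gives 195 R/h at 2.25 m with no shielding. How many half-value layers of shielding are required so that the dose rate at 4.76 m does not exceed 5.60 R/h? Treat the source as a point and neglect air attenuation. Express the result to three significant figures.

2.96 half-value layers

At 4.76 m, distance alone gives (2.25/4.76)² = 0.2234, so 195 × 0.2234 = 43.56 R/h.
Further attenuation needed: 43.56/5.60 = 7.779.
n = log₂(7.779) = 2.960 half-value layers.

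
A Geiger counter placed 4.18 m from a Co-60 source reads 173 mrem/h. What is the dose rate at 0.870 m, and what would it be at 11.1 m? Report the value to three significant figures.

Intensity scales as (d₁/d₂)², so
At 0.870 m: (4.18/0.870)² = 23.08, so 173 × 23.08 = 3993 mrem/h
At 11.1 m: (0.870/11.1)² = 0.006143, so 3993 × 0.006143 = 24.53 mrem/h.

3990 mrem/h; 24.5 mrem/h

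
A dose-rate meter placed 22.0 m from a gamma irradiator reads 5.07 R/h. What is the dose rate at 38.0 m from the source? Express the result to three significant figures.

Since intensity falls as 1/r², scaling from 22.0 m to 38.0 m:
(22.0/38.0)² = 0.3352, so 5.07 × 0.3352 = 1.699 R/h.

1.70 R/h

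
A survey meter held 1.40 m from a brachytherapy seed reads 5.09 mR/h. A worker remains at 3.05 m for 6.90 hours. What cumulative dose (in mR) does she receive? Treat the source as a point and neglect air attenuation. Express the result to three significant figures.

7.40 mR

Using I₁d₁² = I₂d₂², rate at 3.05 m:
5.09 × (1.40/3.05)² = 5.09 × 0.2107 = 1.072 mR/h.
Dose = rate × time = 1.072 mR/h × 6.900 h = 7.397 mR.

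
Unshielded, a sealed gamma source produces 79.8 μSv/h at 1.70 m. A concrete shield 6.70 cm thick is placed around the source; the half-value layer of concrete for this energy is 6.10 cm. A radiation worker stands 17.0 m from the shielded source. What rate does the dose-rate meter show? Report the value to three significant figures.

0.373 μSv/h

Distance alone: 79.8 × (1.70/17.0)² = 79.8 × 0.01000 = 0.7980 μSv/h.
Shield: 6.70/6.10 = 1.098 half-value layers → attenuation 2^(−1.098) = 0.4672.
Combined: 0.7980 × 0.4672 = 0.3728 μSv/h.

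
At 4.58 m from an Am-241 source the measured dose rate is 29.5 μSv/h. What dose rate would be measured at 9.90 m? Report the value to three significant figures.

6.31 μSv/h

Intensity scales as (d₁/d₂)², so scaling from 4.58 m to 9.90 m:
29.5 × (4.58/9.90)² = 29.5 × 0.2140 = 6.313 μSv/h.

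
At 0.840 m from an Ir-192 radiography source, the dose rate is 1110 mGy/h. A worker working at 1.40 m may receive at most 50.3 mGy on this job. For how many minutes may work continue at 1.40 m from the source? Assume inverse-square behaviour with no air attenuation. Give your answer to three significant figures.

7.55 min

Using I₁d₁² = I₂d₂², rate at 1.40 m:
(0.840/1.40)² = 0.3600, so 1110 × 0.3600 = 399.6 mGy/h.
Stay time = 50.3 mGy ÷ 399.6 mGy/h = 0.1259 h = 7.554 min.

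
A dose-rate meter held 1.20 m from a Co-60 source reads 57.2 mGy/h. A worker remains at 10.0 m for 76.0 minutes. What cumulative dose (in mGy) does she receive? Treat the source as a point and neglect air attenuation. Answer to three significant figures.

Applying the 1/r² law, rate at 10.0 m:
57.2 × (1.20/10.0)² = 57.2 × 0.01440 = 0.8237 mGy/h.
Dose = rate × time = 0.8237 mGy/h × 1.267 h = 1.044 mGy.

1.04 mGy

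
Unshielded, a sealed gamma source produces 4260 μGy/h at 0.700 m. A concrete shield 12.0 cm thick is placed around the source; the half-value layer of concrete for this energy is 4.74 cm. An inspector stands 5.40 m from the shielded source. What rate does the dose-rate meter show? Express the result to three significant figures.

Distance alone: 4260 × (0.700/5.40)² = 4260 × 0.01680 = 71.57 μGy/h.
Shield: 12.0/4.74 = 2.532 half-value layers → attenuation 2^(−2.532) = 0.1729.
Combined: 71.57 × 0.1729 = 12.37 μGy/h.

12.4 μGy/h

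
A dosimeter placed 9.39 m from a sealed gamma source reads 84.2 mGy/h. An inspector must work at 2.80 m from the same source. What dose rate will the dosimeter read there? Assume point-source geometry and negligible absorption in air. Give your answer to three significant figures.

947 mGy/h

Using I₁d₁² = I₂d₂², scaling from 9.39 m to 2.80 m:
84.2 × (9.39/2.80)² = 84.2 × 11.25 = 947.2 mGy/h.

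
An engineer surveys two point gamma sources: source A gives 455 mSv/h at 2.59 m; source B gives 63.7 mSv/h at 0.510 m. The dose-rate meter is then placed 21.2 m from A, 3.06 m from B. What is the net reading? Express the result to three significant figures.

By superposition, sum each source's inverse-square contribution:
A: 455 × (2.59/21.2)² = 6.791 mSv/h
B: 63.7 × (0.510/3.06)² = 1.769 mSv/h
Total = 6.791 + 1.769 = 8.560 mSv/h.

8.56 mSv/h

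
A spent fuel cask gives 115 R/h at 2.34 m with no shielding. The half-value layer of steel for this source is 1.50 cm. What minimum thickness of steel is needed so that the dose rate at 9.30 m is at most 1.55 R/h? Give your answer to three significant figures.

3.35 cm

At 9.30 m, distance alone gives (2.34/9.30)² = 0.06331, so 115 × 0.06331 = 7.281 R/h.
Further attenuation needed: 7.281/1.55 = 4.697.
n = log₂(4.697) = 2.232 half-value layers.
Thickness = 2.232 × 1.50 cm = 3.348 cm.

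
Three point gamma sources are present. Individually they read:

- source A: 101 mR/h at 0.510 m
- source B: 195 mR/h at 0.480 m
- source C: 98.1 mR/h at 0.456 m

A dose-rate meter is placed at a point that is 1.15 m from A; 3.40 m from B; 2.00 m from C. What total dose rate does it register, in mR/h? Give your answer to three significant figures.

28.9 mR/h

Each source contributes Iᵢ·(dᵢ/rᵢ)²; contributions add.
A: 101 × (0.510/1.15)² = 19.86 mR/h
B: 195 × (0.480/3.40)² = 3.887 mR/h
C: 98.1 × (0.456/2.00)² = 5.100 mR/h
Total = 19.86 + 3.887 + 5.100 = 28.85 mR/h.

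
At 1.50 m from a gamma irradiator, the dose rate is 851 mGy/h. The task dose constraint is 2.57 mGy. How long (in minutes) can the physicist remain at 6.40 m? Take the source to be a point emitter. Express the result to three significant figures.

Since intensity falls as 1/r², rate at 6.40 m:
(1.50/6.40)² = 0.05493, so 851 × 0.05493 = 46.75 mGy/h.
Stay time = 2.57 mGy ÷ 46.75 mGy/h = 0.05497 h = 3.298 min.

3.30 min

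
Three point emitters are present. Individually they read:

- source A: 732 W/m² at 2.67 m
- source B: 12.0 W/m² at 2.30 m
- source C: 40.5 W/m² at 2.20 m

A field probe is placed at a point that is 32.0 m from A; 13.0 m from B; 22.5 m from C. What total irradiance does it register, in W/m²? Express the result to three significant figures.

5.86 W/m²

By superposition, sum each source's inverse-square contribution:
A: 732 × (2.67/32.0)² = 5.096 W/m²
B: 12.0 × (2.30/13.0)² = 0.3756 W/m²
C: 40.5 × (2.20/22.5)² = 0.3872 W/m²
Total = 5.096 + 0.3756 + 0.3872 = 5.859 W/m².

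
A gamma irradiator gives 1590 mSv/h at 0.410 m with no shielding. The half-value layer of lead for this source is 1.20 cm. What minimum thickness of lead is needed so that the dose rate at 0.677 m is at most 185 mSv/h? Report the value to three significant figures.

1.99 cm

At 0.677 m, distance alone gives 1590 × (0.410/0.677)² = 1590 × 0.3668 = 583.2 mSv/h.
Further attenuation needed: 583.2/185 = 3.152.
n = log₂(3.152) = 1.656 half-value layers.
Thickness = 1.656 × 1.20 cm = 1.987 cm.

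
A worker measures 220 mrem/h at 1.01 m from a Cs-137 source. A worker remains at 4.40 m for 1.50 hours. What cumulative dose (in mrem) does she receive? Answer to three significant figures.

17.4 mrem

Applying the 1/r² law, rate at 4.40 m:
220 × (1.01/4.40)² = 220 × 0.05269 = 11.59 mrem/h.
Dose = rate × time = 11.59 mrem/h × 1.500 h = 17.38 mrem.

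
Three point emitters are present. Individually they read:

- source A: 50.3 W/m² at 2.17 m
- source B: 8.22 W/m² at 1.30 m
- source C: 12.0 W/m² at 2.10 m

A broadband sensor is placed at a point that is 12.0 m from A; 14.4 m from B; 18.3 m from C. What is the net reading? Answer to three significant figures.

Each source contributes Iᵢ·(dᵢ/rᵢ)²; contributions add.
A: 50.3 × (2.17/12.0)² = 1.645 W/m²
B: 8.22 × (1.30/14.4)² = 0.06699 W/m²
C: 12.0 × (2.10/18.3)² = 0.1580 W/m²
Total = 1.645 + 0.06699 + 0.1580 = 1.870 W/m².

1.87 W/m²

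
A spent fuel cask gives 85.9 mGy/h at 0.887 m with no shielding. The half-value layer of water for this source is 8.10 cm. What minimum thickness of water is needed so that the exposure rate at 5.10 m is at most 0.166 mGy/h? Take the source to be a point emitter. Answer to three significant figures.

32.1 cm

At 5.10 m, distance alone gives (0.887/5.10)² = 0.03025, so 85.9 × 0.03025 = 2.598 mGy/h.
Further attenuation needed: 2.598/0.166 = 15.65.
n = log₂(15.65) = 3.968 half-value layers.
Thickness = 3.968 × 8.10 cm = 32.14 cm.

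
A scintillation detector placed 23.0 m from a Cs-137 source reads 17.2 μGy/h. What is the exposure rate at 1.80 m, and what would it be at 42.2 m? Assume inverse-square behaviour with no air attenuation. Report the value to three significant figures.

2810 μGy/h; 5.11 μGy/h

Using I₁d₁² = I₂d₂²,
At 1.80 m: 17.2 × (23.0/1.80)² = 17.2 × 163.3 = 2809 μGy/h
At 42.2 m: (1.80/42.2)² = 0.001819, so 2809 × 0.001819 = 5.110 μGy/h.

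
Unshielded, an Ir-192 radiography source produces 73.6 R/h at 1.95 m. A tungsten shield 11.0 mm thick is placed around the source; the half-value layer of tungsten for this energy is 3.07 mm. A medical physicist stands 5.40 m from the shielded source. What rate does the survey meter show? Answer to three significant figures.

0.801 R/h

Distance alone: (1.95/5.40)² = 0.1304, so 73.6 × 0.1304 = 9.597 R/h.
Shield: 11.0/3.07 = 3.583 half-value layers → attenuation 2^(−3.583) = 0.08345.
Combined: 9.597 × 0.08345 = 0.8009 R/h.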